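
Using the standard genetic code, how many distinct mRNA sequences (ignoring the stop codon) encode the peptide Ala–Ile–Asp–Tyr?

Ala: 4 codons.
Ile: 3 codons.
Asp: 2 codons.
Tyr: 2 codons.
4 × 3 × 2 × 2 = 48.

48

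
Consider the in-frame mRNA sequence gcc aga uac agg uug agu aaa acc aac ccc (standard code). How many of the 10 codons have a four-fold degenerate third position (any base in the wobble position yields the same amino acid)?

3

Codon 1 GCC (Ala): third position 4-fold.
Codon 2 AGA (Arg): third position 2-fold.
Codon 3 UAC (Tyr): third position 2-fold.
Codon 4 AGG (Arg): third position 2-fold.
Codon 5 UUG (Leu): third position 2-fold.
Codon 6 AGU (Ser): third position 2-fold.
Codon 7 AAA (Lys): third position 2-fold.
Codon 8 ACC (Thr): third position 4-fold.
Codon 9 AAC (Asn): third position 2-fold.
Codon 10 CCC (Pro): third position 4-fold.
Four-fold degenerate third positions: 3.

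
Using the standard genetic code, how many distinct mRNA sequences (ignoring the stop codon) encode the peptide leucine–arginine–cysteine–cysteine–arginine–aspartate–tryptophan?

Leu: 6 codons.
Arg: 6 codons.
Cys: 2 codons.
Cys: 2 codons.
Arg: 6 codons.
Asp: 2 codons.
Trp: 1 codon.
6 × 6 × 2 × 2 × 6 × 2 × 1 = 1728.

1728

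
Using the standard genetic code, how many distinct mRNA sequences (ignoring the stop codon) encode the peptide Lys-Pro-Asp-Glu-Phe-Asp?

128

Lys: 2 codons.
Pro: 4 codons.
Asp: 2 codons.
Glu: 2 codons.
Phe: 2 codons.
Asp: 2 codons.
2 × 4 × 2 × 2 × 2 × 2 = 128.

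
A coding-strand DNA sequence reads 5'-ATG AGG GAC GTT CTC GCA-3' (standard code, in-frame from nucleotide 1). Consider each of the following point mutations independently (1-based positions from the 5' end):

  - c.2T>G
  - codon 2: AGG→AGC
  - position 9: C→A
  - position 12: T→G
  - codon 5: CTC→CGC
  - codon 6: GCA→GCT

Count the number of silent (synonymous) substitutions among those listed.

2

Codon 1: ATG (Met) → AGG (Arg) — missense.
Codon 2: AGG (Arg) → AGC (Ser) — missense.
Codon 3: GAC (Asp) → GAA (Glu) — missense.
Codon 4: GTT (Val) → GTG (Val) — synonymous.
Codon 5: CTC (Leu) → CGC (Arg) — missense.
Codon 6: GCA (Ala) → GCT (Ala) — synonymous.
Synonymous: 2 of 6.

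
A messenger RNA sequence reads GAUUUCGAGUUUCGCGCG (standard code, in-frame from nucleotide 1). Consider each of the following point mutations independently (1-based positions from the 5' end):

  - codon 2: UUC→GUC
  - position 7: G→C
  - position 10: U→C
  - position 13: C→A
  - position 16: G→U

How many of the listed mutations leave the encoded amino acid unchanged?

Codon 2: UUC (Phe) → GUC (Val) — missense.
Codon 3: GAG (Glu) → CAG (Gln) — missense.
Codon 4: UUU (Phe) → CUU (Leu) — missense.
Codon 5: CGC (Arg) → AGC (Ser) — missense.
Codon 6: GCG (Ala) → UCG (Ser) — missense.
Synonymous: 0 of 5.

0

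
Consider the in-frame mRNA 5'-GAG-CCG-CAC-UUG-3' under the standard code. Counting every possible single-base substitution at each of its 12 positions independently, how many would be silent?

Codon 1 (GAG, Glu): 1 synonymous substitution.
Codon 2 (CCG, Pro): 3 synonymous substitutions.
Codon 3 (CAC, His): 1 synonymous substitution.
Codon 4 (UUG, Leu): 2 synonymous substitutions.
Total: 1 + 3 + 1 + 2 = 7.

7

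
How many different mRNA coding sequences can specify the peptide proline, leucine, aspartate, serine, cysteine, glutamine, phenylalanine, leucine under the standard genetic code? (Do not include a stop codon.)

13824

Pro: 4 codons.
Leu: 6 codons.
Asp: 2 codons.
Ser: 6 codons.
Cys: 2 codons.
Gln: 2 codons.
Phe: 2 codons.
Leu: 6 codons.
4 × 6 × 2 × 6 × 2 × 2 × 2 × 6 = 13824.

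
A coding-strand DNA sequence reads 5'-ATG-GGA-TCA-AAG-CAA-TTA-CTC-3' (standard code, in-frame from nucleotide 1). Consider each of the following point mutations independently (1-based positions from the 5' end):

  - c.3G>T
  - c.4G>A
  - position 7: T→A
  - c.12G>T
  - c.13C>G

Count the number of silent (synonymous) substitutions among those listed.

0

Codon 1: ATG (Met) → ATT (Ile) — missense.
Codon 2: GGA (Gly) → AGA (Arg) — missense.
Codon 3: TCA (Ser) → ACA (Thr) — missense.
Codon 4: AAG (Lys) → AAT (Asn) — missense.
Codon 5: CAA (Gln) → GAA (Glu) — missense.
Synonymous: 0 of 5.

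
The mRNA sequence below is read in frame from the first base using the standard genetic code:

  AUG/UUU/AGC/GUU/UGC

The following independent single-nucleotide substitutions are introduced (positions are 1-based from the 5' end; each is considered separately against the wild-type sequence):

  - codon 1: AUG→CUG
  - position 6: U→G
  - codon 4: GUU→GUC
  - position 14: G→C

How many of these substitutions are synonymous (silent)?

Codon 1: AUG (Met) → CUG (Leu) — missense.
Codon 2: UUU (Phe) → UUG (Leu) — missense.
Codon 4: GUU (Val) → GUC (Val) — synonymous.
Codon 5: UGC (Cys) → UCC (Ser) — missense.
Synonymous: 1 of 4.

1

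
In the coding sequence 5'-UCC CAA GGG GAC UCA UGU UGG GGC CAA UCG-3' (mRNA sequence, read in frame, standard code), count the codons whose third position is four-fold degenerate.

5

Codon 1 UCC (Ser): third position 4-fold.
Codon 2 CAA (Gln): third position 2-fold.
Codon 3 GGG (Gly): third position 4-fold.
Codon 4 GAC (Asp): third position 2-fold.
Codon 5 UCA (Ser): third position 4-fold.
Codon 6 UGU (Cys): third position 2-fold.
Codon 7 UGG (Trp): third position 1-fold.
Codon 8 GGC (Gly): third position 4-fold.
Codon 9 CAA (Gln): third position 2-fold.
Codon 10 UCG (Ser): third position 4-fold.
Four-fold degenerate third positions: 5.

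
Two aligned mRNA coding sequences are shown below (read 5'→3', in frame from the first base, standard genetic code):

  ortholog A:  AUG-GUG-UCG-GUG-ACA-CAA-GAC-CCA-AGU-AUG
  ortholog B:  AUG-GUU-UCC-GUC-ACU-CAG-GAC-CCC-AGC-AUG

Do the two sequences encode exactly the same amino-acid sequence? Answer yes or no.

yes

Codon 1: AUG Met / AUG Met — identical.
Codon 2: GUG Val / GUU Val — synonymous.
Codon 3: UCG Ser / UCC Ser — synonymous.
Codon 4: GUG Val / GUC Val — synonymous.
Codon 5: ACA Thr / ACU Thr — synonymous.
Codon 6: CAA Gln / CAG Gln — synonymous.
Codon 7: GAC Asp / GAC Asp — identical.
Codon 8: CCA Pro / CCC Pro — synonymous.
Codon 9: AGU Ser / AGC Ser — synonymous.
Codon 10: AUG Met / AUG Met — identical.
Nonsynonymous differences: 0 → same protein.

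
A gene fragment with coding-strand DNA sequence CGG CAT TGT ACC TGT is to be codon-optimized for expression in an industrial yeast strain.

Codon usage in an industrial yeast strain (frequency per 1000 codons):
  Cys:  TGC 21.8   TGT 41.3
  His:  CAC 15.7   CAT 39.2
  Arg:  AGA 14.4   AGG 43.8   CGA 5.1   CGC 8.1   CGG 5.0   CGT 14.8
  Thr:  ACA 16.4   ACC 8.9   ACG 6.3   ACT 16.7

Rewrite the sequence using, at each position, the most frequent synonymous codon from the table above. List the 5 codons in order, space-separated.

Codon 1 (Arg): best is AGG at 43.8.
Codon 2 (His): best is CAT at 39.2.
Codon 3 (Cys): best is TGT at 41.3.
Codon 4 (Thr): best is ACT at 16.7.
Codon 5 (Cys): best is TGT at 41.3.

AGG CAT TGT ACT TGT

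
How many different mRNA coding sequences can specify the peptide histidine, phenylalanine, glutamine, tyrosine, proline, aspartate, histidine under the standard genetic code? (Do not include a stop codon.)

His: 2 codons.
Phe: 2 codons.
Gln: 2 codons.
Tyr: 2 codons.
Pro: 4 codons.
Asp: 2 codons.
His: 2 codons.
2 × 2 × 2 × 2 × 4 × 2 × 2 = 256.

256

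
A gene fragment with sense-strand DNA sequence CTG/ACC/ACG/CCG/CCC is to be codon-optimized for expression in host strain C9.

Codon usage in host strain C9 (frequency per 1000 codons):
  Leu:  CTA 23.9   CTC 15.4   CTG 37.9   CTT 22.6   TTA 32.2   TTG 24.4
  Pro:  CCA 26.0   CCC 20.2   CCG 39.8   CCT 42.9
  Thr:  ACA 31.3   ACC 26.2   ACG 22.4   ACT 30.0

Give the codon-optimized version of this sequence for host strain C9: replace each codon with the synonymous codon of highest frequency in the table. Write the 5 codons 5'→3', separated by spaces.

CTG ACA ACA CCT CCT

Codon 1 (Leu): best is CTG at 37.9.
Codon 2 (Thr): best is ACA at 31.3.
Codon 3 (Thr): best is ACA at 31.3.
Codon 4 (Pro): best is CCT at 42.9.
Codon 5 (Pro): best is CCT at 42.9.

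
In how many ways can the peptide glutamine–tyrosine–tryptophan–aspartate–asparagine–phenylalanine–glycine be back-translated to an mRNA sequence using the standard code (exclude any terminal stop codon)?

128

Gln: 2 codons.
Tyr: 2 codons.
Trp: 1 codon.
Asp: 2 codons.
Asn: 2 codons.
Phe: 2 codons.
Gly: 4 codons.
2 × 2 × 1 × 2 × 2 × 2 × 4 = 128.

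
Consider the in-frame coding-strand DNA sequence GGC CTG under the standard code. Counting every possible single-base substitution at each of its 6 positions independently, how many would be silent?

7

Codon 1 (GGC, Gly): 3 synonymous substitutions.
Codon 2 (CTG, Leu): 4 synonymous substitutions.
Total: 3 + 4 = 7.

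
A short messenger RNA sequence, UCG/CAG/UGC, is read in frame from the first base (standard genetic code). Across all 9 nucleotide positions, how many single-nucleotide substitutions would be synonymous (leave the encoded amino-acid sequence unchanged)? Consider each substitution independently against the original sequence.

Codon 1 (UCG, Ser): 3 synonymous substitutions.
Codon 2 (CAG, Gln): 1 synonymous substitution.
Codon 3 (UGC, Cys): 1 synonymous substitution.
Total: 3 + 1 + 1 = 5.

5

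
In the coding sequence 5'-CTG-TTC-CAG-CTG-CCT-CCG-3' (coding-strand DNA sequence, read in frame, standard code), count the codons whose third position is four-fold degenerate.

Codon 1 CTG (Leu): third position 4-fold.
Codon 2 TTC (Phe): third position 2-fold.
Codon 3 CAG (Gln): third position 2-fold.
Codon 4 CTG (Leu): third position 4-fold.
Codon 5 CCT (Pro): third position 4-fold.
Codon 6 CCG (Pro): third position 4-fold.
Four-fold degenerate third positions: 4.

4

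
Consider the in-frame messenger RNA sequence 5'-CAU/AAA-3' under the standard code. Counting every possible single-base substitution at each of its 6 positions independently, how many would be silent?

2

Codon 1 (CAU, His): 1 synonymous substitution.
Codon 2 (AAA, Lys): 1 synonymous substitution.
Total: 1 + 1 = 2.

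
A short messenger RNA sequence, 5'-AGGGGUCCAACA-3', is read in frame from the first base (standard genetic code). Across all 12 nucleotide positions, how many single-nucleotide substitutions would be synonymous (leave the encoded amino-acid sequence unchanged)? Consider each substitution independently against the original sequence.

Codon 1 (AGG, Arg): 2 synonymous substitutions.
Codon 2 (GGU, Gly): 3 synonymous substitutions.
Codon 3 (CCA, Pro): 3 synonymous substitutions.
Codon 4 (ACA, Thr): 3 synonymous substitutions.
Total: 2 + 3 + 3 + 3 = 11.

11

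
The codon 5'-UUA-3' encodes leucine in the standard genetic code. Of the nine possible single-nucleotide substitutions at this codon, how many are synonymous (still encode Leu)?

2

Position 1: CUA → 1 synonymous.
Position 2: none → 0 synonymous.
Position 3: UUG → 1 synonymous.
Total: 1 + 0 + 1 = 2.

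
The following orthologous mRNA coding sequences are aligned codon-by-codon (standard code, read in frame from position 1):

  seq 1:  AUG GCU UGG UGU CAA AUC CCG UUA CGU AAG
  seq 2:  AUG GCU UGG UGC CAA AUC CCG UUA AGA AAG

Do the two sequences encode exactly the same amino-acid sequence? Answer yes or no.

Codon 1: AUG Met / AUG Met — identical.
Codon 2: GCU Ala / GCU Ala — identical.
Codon 3: UGG Trp / UGG Trp — identical.
Codon 4: UGU Cys / UGC Cys — synonymous.
Codon 5: CAA Gln / CAA Gln — identical.
Codon 6: AUC Ile / AUC Ile — identical.
Codon 7: CCG Pro / CCG Pro — identical.
Codon 8: UUA Leu / UUA Leu — identical.
Codon 9: CGU Arg / AGA Arg — synonymous.
Codon 10: AAG Lys / AAG Lys — identical.
Nonsynonymous differences: 0 → same protein.

yes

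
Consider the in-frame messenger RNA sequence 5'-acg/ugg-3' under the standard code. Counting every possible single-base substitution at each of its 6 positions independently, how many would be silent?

Codon 1 (ACG, Thr): 3 synonymous substitutions.
Codon 2 (UGG, Trp): 0 synonymous substitutions.
Total: 3 + 0 = 3.

3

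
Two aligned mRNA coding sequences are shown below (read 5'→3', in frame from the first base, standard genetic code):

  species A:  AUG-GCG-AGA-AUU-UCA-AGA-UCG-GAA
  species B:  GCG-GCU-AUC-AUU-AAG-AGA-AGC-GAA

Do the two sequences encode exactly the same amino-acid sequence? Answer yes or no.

Codon 1: AUG Met / GCG Ala — nonsynonymous.
Codon 2: GCG Ala / GCU Ala — synonymous.
Codon 3: AGA Arg / AUC Ile — nonsynonymous.
Codon 4: AUU Ile / AUU Ile — identical.
Codon 5: UCA Ser / AAG Lys — nonsynonymous.
Codon 6: AGA Arg / AGA Arg — identical.
Codon 7: UCG Ser / AGC Ser — synonymous.
Codon 8: GAA Glu / GAA Glu — identical.
Nonsynonymous differences: 3 → different protein.

no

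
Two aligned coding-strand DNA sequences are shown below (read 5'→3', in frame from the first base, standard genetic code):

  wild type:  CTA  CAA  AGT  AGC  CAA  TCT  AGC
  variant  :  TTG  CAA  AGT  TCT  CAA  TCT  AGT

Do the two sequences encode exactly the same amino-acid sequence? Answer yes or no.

yes

Codon 1: CTA Leu / TTG Leu — synonymous.
Codon 2: CAA Gln / CAA Gln — identical.
Codon 3: AGT Ser / AGT Ser — identical.
Codon 4: AGC Ser / TCT Ser — synonymous.
Codon 5: CAA Gln / CAA Gln — identical.
Codon 6: TCT Ser / TCT Ser — identical.
Codon 7: AGC Ser / AGT Ser — synonymous.
Nonsynonymous differences: 0 → same protein.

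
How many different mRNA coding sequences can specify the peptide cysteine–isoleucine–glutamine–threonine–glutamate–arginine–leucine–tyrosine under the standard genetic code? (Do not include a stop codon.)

Cys: 2 codons.
Ile: 3 codons.
Gln: 2 codons.
Thr: 4 codons.
Glu: 2 codons.
Arg: 6 codons.
Leu: 6 codons.
Tyr: 2 codons.
2 × 3 × 2 × 4 × 2 × 6 × 6 × 2 = 6912.

6912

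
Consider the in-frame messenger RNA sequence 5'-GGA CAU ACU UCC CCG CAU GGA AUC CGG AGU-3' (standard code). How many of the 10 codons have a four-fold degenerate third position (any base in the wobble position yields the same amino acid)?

6

Codon 1 GGA (Gly): third position 4-fold.
Codon 2 CAU (His): third position 2-fold.
Codon 3 ACU (Thr): third position 4-fold.
Codon 4 UCC (Ser): third position 4-fold.
Codon 5 CCG (Pro): third position 4-fold.
Codon 6 CAU (His): third position 2-fold.
Codon 7 GGA (Gly): third position 4-fold.
Codon 8 AUC (Ile): third position 3-fold.
Codon 9 CGG (Arg): third position 4-fold.
Codon 10 AGU (Ser): third position 2-fold.
Four-fold degenerate third positions: 6.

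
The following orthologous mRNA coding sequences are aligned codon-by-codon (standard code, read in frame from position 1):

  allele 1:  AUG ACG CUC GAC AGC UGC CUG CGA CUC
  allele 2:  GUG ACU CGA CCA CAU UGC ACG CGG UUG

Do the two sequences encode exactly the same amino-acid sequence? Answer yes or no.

no

Codon 1: AUG Met / GUG Val — nonsynonymous.
Codon 2: ACG Thr / ACU Thr — synonymous.
Codon 3: CUC Leu / CGA Arg — nonsynonymous.
Codon 4: GAC Asp / CCA Pro — nonsynonymous.
Codon 5: AGC Ser / CAU His — nonsynonymous.
Codon 6: UGC Cys / UGC Cys — identical.
Codon 7: CUG Leu / ACG Thr — nonsynonymous.
Codon 8: CGA Arg / CGG Arg — synonymous.
Codon 9: CUC Leu / UUG Leu — synonymous.
Nonsynonymous differences: 5 → different protein.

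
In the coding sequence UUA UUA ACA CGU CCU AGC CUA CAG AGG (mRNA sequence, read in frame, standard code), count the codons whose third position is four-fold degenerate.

4

Codon 1 UUA (Leu): third position 2-fold.
Codon 2 UUA (Leu): third position 2-fold.
Codon 3 ACA (Thr): third position 4-fold.
Codon 4 CGU (Arg): third position 4-fold.
Codon 5 CCU (Pro): third position 4-fold.
Codon 6 AGC (Ser): third position 2-fold.
Codon 7 CUA (Leu): third position 4-fold.
Codon 8 CAG (Gln): third position 2-fold.
Codon 9 AGG (Arg): third position 2-fold.
Four-fold degenerate third positions: 4.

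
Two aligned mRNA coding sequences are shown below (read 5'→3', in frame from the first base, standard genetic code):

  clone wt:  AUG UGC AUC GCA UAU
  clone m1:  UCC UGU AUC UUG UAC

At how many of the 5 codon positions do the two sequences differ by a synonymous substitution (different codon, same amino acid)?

Codon 1: AUG Met / UCC Ser — nonsynonymous.
Codon 2: UGC Cys / UGU Cys — synonymous.
Codon 3: AUC Ile / AUC Ile — identical.
Codon 4: GCA Ala / UUG Leu — nonsynonymous.
Codon 5: UAU Tyr / UAC Tyr — synonymous.
Synonymous differences: 2.

2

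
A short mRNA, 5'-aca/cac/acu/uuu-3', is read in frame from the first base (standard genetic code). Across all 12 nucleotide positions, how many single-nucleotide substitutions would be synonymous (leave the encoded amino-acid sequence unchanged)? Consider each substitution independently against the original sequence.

8

Codon 1 (ACA, Thr): 3 synonymous substitutions.
Codon 2 (CAC, His): 1 synonymous substitution.
Codon 3 (ACU, Thr): 3 synonymous substitutions.
Codon 4 (UUU, Phe): 1 synonymous substitution.
Total: 3 + 1 + 3 + 1 = 8.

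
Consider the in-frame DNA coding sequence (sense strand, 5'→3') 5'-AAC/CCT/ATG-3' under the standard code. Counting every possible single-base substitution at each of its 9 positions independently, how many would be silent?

Codon 1 (AAC, Asn): 1 synonymous substitution.
Codon 2 (CCT, Pro): 3 synonymous substitutions.
Codon 3 (ATG, Met): 0 synonymous substitutions.
Total: 1 + 3 + 0 = 4.

4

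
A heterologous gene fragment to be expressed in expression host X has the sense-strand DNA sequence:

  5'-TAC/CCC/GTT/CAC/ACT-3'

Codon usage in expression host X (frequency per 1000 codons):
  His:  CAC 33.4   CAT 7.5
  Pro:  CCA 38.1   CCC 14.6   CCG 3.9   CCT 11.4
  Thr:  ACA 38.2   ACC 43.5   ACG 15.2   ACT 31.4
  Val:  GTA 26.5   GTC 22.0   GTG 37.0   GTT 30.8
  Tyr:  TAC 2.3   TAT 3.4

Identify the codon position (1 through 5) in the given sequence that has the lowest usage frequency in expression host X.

Codon 1 TAC (Tyr): 2.3 per 1000.
Codon 2 CCC (Pro): 14.6 per 1000.
Codon 3 GTT (Val): 30.8 per 1000.
Codon 4 CAC (His): 33.4 per 1000.
Codon 5 ACT (Thr): 31.4 per 1000.
Lowest frequency is 2.3 at codon 1.

1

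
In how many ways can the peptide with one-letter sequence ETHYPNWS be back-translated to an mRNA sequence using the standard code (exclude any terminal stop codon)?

1536

Glu: 2 codons.
Thr: 4 codons.
His: 2 codons.
Tyr: 2 codons.
Pro: 4 codons.
Asn: 2 codons.
Trp: 1 codon.
Ser: 6 codons.
2 × 4 × 2 × 2 × 4 × 2 × 1 × 6 = 1536.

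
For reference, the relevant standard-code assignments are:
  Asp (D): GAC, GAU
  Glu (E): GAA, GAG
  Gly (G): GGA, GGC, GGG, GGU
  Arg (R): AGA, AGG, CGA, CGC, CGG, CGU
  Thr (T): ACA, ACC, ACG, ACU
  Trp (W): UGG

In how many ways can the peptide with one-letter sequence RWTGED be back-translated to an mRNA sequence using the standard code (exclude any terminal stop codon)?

384

Arg: 6 codons.
Trp: 1 codon.
Thr: 4 codons.
Gly: 4 codons.
Glu: 2 codons.
Asp: 2 codons.
6 × 1 × 4 × 4 × 2 × 2 = 384.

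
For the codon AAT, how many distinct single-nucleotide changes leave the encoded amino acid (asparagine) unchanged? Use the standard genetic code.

Position 1: none → 0 synonymous.
Position 2: none → 0 synonymous.
Position 3: AAC → 1 synonymous.
Total: 0 + 0 + 1 = 1.

1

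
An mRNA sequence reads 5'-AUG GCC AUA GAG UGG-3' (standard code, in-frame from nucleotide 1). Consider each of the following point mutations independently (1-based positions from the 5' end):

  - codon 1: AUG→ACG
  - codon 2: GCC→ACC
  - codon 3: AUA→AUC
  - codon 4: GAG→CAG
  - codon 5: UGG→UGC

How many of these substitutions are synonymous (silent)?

Codon 1: AUG (Met) → ACG (Thr) — missense.
Codon 2: GCC (Ala) → ACC (Thr) — missense.
Codon 3: AUA (Ile) → AUC (Ile) — synonymous.
Codon 4: GAG (Glu) → CAG (Gln) — missense.
Codon 5: UGG (Trp) → UGC (Cys) — missense.
Synonymous: 1 of 5.

1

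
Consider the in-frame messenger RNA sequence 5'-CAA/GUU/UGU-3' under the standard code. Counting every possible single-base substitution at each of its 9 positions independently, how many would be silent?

5

Codon 1 (CAA, Gln): 1 synonymous substitution.
Codon 2 (GUU, Val): 3 synonymous substitutions.
Codon 3 (UGU, Cys): 1 synonymous substitution.
Total: 1 + 3 + 1 = 5.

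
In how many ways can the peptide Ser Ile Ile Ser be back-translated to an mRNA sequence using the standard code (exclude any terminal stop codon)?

Ser: 6 codons.
Ile: 3 codons.
Ile: 3 codons.
Ser: 6 codons.
6 × 3 × 3 × 6 = 324.

324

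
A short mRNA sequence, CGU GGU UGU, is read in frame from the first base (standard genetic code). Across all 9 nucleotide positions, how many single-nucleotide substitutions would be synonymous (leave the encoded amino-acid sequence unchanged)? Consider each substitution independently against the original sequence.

7

Codon 1 (CGU, Arg): 3 synonymous substitutions.
Codon 2 (GGU, Gly): 3 synonymous substitutions.
Codon 3 (UGU, Cys): 1 synonymous substitution.
Total: 3 + 3 + 1 = 7.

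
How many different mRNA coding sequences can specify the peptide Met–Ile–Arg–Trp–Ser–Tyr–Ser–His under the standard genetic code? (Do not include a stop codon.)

Met: 1 codon.
Ile: 3 codons.
Arg: 6 codons.
Trp: 1 codon.
Ser: 6 codons.
Tyr: 2 codons.
Ser: 6 codons.
His: 2 codons.
1 × 3 × 6 × 1 × 6 × 2 × 6 × 2 = 2592.

2592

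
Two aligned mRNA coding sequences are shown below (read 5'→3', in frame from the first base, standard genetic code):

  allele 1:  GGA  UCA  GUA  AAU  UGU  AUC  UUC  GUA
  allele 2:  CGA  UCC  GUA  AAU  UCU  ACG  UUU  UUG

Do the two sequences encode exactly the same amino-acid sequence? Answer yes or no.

no

Codon 1: GGA Gly / CGA Arg — nonsynonymous.
Codon 2: UCA Ser / UCC Ser — synonymous.
Codon 3: GUA Val / GUA Val — identical.
Codon 4: AAU Asn / AAU Asn — identical.
Codon 5: UGU Cys / UCU Ser — nonsynonymous.
Codon 6: AUC Ile / ACG Thr — nonsynonymous.
Codon 7: UUC Phe / UUU Phe — synonymous.
Codon 8: GUA Val / UUG Leu — nonsynonymous.
Nonsynonymous differences: 4 → different protein.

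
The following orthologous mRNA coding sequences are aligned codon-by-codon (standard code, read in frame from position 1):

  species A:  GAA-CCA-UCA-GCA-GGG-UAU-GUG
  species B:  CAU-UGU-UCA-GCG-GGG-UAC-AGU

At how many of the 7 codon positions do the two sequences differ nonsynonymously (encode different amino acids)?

Codon 1: GAA Glu / CAU His — nonsynonymous.
Codon 2: CCA Pro / UGU Cys — nonsynonymous.
Codon 3: UCA Ser / UCA Ser — identical.
Codon 4: GCA Ala / GCG Ala — synonymous.
Codon 5: GGG Gly / GGG Gly — identical.
Codon 6: UAU Tyr / UAC Tyr — synonymous.
Codon 7: GUG Val / AGU Ser — nonsynonymous.
Nonsynonymous differences: 3.

3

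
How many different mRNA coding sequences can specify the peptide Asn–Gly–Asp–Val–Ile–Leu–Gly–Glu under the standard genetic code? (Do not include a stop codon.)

Asn: 2 codons.
Gly: 4 codons.
Asp: 2 codons.
Val: 4 codons.
Ile: 3 codons.
Leu: 6 codons.
Gly: 4 codons.
Glu: 2 codons.
2 × 4 × 2 × 4 × 3 × 6 × 4 × 2 = 9216.

9216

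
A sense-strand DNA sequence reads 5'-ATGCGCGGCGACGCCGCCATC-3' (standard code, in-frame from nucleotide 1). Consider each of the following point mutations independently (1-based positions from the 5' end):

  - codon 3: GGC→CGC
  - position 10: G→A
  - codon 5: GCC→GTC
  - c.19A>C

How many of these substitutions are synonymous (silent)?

Codon 3: GGC (Gly) → CGC (Arg) — missense.
Codon 4: GAC (Asp) → AAC (Asn) — missense.
Codon 5: GCC (Ala) → GTC (Val) — missense.
Codon 7: ATC (Ile) → CTC (Leu) — missense.
Synonymous: 0 of 4.

0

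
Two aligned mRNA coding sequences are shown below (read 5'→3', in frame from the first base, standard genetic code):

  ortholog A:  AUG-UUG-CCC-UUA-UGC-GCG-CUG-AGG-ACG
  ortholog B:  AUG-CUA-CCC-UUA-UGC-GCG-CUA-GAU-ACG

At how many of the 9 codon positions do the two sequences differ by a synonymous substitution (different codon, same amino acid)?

Codon 1: AUG Met / AUG Met — identical.
Codon 2: UUG Leu / CUA Leu — synonymous.
Codon 3: CCC Pro / CCC Pro — identical.
Codon 4: UUA Leu / UUA Leu — identical.
Codon 5: UGC Cys / UGC Cys — identical.
Codon 6: GCG Ala / GCG Ala — identical.
Codon 7: CUG Leu / CUA Leu — synonymous.
Codon 8: AGG Arg / GAU Asp — nonsynonymous.
Codon 9: ACG Thr / ACG Thr — identical.
Synonymous differences: 2.

2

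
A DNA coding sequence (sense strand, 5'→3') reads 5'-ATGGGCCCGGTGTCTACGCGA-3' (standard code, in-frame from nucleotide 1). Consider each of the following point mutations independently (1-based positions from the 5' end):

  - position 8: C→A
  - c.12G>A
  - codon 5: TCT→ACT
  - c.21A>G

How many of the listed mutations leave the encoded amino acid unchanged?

2

Codon 3: CCG (Pro) → CAG (Gln) — missense.
Codon 4: GTG (Val) → GTA (Val) — synonymous.
Codon 5: TCT (Ser) → ACT (Thr) — missense.
Codon 7: CGA (Arg) → CGG (Arg) — synonymous.
Synonymous: 2 of 4.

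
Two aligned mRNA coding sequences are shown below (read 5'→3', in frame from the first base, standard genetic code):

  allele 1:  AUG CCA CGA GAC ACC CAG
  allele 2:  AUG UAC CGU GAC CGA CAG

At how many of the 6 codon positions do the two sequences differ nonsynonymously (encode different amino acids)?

2

Codon 1: AUG Met / AUG Met — identical.
Codon 2: CCA Pro / UAC Tyr — nonsynonymous.
Codon 3: CGA Arg / CGU Arg — synonymous.
Codon 4: GAC Asp / GAC Asp — identical.
Codon 5: ACC Thr / CGA Arg — nonsynonymous.
Codon 6: CAG Gln / CAG Gln — identical.
Nonsynonymous differences: 2.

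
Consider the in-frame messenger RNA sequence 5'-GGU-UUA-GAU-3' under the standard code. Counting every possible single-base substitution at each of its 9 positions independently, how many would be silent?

Codon 1 (GGU, Gly): 3 synonymous substitutions.
Codon 2 (UUA, Leu): 2 synonymous substitutions.
Codon 3 (GAU, Asp): 1 synonymous substitution.
Total: 3 + 2 + 1 = 6.

6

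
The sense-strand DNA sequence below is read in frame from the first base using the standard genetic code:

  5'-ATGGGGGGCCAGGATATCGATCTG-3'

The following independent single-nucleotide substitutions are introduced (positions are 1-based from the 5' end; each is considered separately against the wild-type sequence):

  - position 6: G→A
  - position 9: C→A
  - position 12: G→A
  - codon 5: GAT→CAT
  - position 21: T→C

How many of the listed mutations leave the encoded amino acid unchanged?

Codon 2: GGG (Gly) → GGA (Gly) — synonymous.
Codon 3: GGC (Gly) → GGA (Gly) — synonymous.
Codon 4: CAG (Gln) → CAA (Gln) — synonymous.
Codon 5: GAT (Asp) → CAT (His) — missense.
Codon 7: GAT (Asp) → GAC (Asp) — synonymous.
Synonymous: 4 of 5.

4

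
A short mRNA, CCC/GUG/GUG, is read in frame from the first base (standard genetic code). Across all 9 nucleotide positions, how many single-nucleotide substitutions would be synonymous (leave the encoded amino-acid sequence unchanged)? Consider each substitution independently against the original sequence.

9

Codon 1 (CCC, Pro): 3 synonymous substitutions.
Codon 2 (GUG, Val): 3 synonymous substitutions.
Codon 3 (GUG, Val): 3 synonymous substitutions.
Total: 3 + 3 + 3 = 9.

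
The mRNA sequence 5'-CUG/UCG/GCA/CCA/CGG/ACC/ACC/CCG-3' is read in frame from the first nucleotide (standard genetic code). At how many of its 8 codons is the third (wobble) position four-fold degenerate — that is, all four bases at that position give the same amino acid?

8

Codon 1 CUG (Leu): third position 4-fold.
Codon 2 UCG (Ser): third position 4-fold.
Codon 3 GCA (Ala): third position 4-fold.
Codon 4 CCA (Pro): third position 4-fold.
Codon 5 CGG (Arg): third position 4-fold.
Codon 6 ACC (Thr): third position 4-fold.
Codon 7 ACC (Thr): third position 4-fold.
Codon 8 CCG (Pro): third position 4-fold.
Four-fold degenerate third positions: 8.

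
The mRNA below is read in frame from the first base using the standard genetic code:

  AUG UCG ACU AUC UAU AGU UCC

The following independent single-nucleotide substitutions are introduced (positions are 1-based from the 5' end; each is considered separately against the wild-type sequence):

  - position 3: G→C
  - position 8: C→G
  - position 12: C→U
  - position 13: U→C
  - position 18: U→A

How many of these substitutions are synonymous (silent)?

Codon 1: AUG (Met) → AUC (Ile) — missense.
Codon 3: ACU (Thr) → AGU (Ser) — missense.
Codon 4: AUC (Ile) → AUU (Ile) — synonymous.
Codon 5: UAU (Tyr) → CAU (His) — missense.
Codon 6: AGU (Ser) → AGA (Arg) — missense.
Synonymous: 1 of 5.

1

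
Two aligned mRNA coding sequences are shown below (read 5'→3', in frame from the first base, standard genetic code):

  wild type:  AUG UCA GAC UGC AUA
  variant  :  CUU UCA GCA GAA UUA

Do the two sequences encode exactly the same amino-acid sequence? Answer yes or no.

no

Codon 1: AUG Met / CUU Leu — nonsynonymous.
Codon 2: UCA Ser / UCA Ser — identical.
Codon 3: GAC Asp / GCA Ala — nonsynonymous.
Codon 4: UGC Cys / GAA Glu — nonsynonymous.
Codon 5: AUA Ile / UUA Leu — nonsynonymous.
Nonsynonymous differences: 4 → different protein.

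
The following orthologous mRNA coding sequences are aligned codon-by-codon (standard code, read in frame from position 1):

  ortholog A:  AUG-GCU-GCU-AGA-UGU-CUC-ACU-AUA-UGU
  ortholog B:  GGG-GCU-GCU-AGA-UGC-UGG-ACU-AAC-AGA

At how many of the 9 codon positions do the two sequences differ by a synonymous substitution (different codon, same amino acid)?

Codon 1: AUG Met / GGG Gly — nonsynonymous.
Codon 2: GCU Ala / GCU Ala — identical.
Codon 3: GCU Ala / GCU Ala — identical.
Codon 4: AGA Arg / AGA Arg — identical.
Codon 5: UGU Cys / UGC Cys — synonymous.
Codon 6: CUC Leu / UGG Trp — nonsynonymous.
Codon 7: ACU Thr / ACU Thr — identical.
Codon 8: AUA Ile / AAC Asn — nonsynonymous.
Codon 9: UGU Cys / AGA Arg — nonsynonymous.
Synonymous differences: 1.

1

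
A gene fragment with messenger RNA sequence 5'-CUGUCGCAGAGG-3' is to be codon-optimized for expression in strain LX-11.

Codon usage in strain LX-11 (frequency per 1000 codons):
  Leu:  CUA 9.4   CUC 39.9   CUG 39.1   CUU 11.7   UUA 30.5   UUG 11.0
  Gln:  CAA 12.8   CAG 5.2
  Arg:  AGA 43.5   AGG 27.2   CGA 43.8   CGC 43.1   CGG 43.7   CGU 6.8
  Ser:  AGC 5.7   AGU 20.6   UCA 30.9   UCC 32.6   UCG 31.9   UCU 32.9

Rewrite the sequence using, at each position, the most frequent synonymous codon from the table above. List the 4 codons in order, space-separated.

Codon 1 (Leu): best is CUC at 39.9.
Codon 2 (Ser): best is UCU at 32.9.
Codon 3 (Gln): best is CAA at 12.8.
Codon 4 (Arg): best is CGA at 43.8.

CUC UCU CAA CGA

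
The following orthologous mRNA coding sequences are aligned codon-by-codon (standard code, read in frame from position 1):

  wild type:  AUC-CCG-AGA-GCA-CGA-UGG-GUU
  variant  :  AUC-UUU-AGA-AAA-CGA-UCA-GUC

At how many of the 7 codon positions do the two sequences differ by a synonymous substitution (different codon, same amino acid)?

Codon 1: AUC Ile / AUC Ile — identical.
Codon 2: CCG Pro / UUU Phe — nonsynonymous.
Codon 3: AGA Arg / AGA Arg — identical.
Codon 4: GCA Ala / AAA Lys — nonsynonymous.
Codon 5: CGA Arg / CGA Arg — identical.
Codon 6: UGG Trp / UCA Ser — nonsynonymous.
Codon 7: GUU Val / GUC Val — synonymous.
Synonymous differences: 1.

1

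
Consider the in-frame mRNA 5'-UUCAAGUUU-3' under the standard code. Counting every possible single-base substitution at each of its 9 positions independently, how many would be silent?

Codon 1 (UUC, Phe): 1 synonymous substitution.
Codon 2 (AAG, Lys): 1 synonymous substitution.
Codon 3 (UUU, Phe): 1 synonymous substitution.
Total: 1 + 1 + 1 = 3.

3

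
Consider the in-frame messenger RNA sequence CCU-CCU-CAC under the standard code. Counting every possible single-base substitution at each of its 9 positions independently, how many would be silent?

7

Codon 1 (CCU, Pro): 3 synonymous substitutions.
Codon 2 (CCU, Pro): 3 synonymous substitutions.
Codon 3 (CAC, His): 1 synonymous substitution.
Total: 3 + 3 + 1 = 7.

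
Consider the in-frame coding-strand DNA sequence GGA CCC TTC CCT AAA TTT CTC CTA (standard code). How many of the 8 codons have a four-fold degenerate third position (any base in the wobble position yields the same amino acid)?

Codon 1 GGA (Gly): third position 4-fold.
Codon 2 CCC (Pro): third position 4-fold.
Codon 3 TTC (Phe): third position 2-fold.
Codon 4 CCT (Pro): third position 4-fold.
Codon 5 AAA (Lys): third position 2-fold.
Codon 6 TTT (Phe): third position 2-fold.
Codon 7 CTC (Leu): third position 4-fold.
Codon 8 CTA (Leu): third position 4-fold.
Four-fold degenerate third positions: 5.

5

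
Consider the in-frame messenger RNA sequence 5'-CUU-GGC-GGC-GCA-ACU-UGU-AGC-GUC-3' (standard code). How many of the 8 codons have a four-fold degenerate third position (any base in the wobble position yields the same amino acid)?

Codon 1 CUU (Leu): third position 4-fold.
Codon 2 GGC (Gly): third position 4-fold.
Codon 3 GGC (Gly): third position 4-fold.
Codon 4 GCA (Ala): third position 4-fold.
Codon 5 ACU (Thr): third position 4-fold.
Codon 6 UGU (Cys): third position 2-fold.
Codon 7 AGC (Ser): third position 2-fold.
Codon 8 GUC (Val): third position 4-fold.
Four-fold degenerate third positions: 6.

6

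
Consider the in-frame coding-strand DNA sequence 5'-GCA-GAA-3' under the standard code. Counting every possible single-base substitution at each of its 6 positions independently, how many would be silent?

Codon 1 (GCA, Ala): 3 synonymous substitutions.
Codon 2 (GAA, Glu): 1 synonymous substitution.
Total: 3 + 1 = 4.

4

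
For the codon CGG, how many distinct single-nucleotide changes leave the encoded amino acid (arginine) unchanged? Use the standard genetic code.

Position 1: AGG → 1 synonymous.
Position 2: none → 0 synonymous.
Position 3: CGT, CGC, CGA → 3 synonymous.
Total: 1 + 0 + 3 = 4.

4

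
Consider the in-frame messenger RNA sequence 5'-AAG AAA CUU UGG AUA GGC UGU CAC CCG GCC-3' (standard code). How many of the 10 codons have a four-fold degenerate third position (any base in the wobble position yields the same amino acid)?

4

Codon 1 AAG (Lys): third position 2-fold.
Codon 2 AAA (Lys): third position 2-fold.
Codon 3 CUU (Leu): third position 4-fold.
Codon 4 UGG (Trp): third position 1-fold.
Codon 5 AUA (Ile): third position 3-fold.
Codon 6 GGC (Gly): third position 4-fold.
Codon 7 UGU (Cys): third position 2-fold.
Codon 8 CAC (His): third position 2-fold.
Codon 9 CCG (Pro): third position 4-fold.
Codon 10 GCC (Ala): third position 4-fold.
Four-fold degenerate third positions: 4.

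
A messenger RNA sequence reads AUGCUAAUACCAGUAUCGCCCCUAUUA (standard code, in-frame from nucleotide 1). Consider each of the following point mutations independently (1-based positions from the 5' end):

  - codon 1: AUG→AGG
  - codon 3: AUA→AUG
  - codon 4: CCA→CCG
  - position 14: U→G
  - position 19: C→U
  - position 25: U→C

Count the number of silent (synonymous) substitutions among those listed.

Codon 1: AUG (Met) → AGG (Arg) — missense.
Codon 3: AUA (Ile) → AUG (Met) — missense.
Codon 4: CCA (Pro) → CCG (Pro) — synonymous.
Codon 5: GUA (Val) → GGA (Gly) — missense.
Codon 7: CCC (Pro) → UCC (Ser) — missense.
Codon 9: UUA (Leu) → CUA (Leu) — synonymous.
Synonymous: 2 of 6.

2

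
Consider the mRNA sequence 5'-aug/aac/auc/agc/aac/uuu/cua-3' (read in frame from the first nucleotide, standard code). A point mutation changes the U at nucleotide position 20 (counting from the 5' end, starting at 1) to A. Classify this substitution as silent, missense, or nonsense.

missense

Position 20 falls in codon 7: CUA → Leu.
After the substitution the codon is CAA → Gln.
Leu ≠ Gln, so this is a missense mutation.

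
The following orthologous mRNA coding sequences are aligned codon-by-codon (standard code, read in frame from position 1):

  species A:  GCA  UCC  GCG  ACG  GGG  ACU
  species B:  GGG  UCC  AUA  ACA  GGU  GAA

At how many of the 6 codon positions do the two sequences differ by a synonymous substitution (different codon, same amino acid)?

Codon 1: GCA Ala / GGG Gly — nonsynonymous.
Codon 2: UCC Ser / UCC Ser — identical.
Codon 3: GCG Ala / AUA Ile — nonsynonymous.
Codon 4: ACG Thr / ACA Thr — synonymous.
Codon 5: GGG Gly / GGU Gly — synonymous.
Codon 6: ACU Thr / GAA Glu — nonsynonymous.
Synonymous differences: 2.

2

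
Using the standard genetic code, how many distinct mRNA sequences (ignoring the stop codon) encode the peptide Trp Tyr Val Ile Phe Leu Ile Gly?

3456

Trp: 1 codon.
Tyr: 2 codons.
Val: 4 codons.
Ile: 3 codons.
Phe: 2 codons.
Leu: 6 codons.
Ile: 3 codons.
Gly: 4 codons.
1 × 2 × 4 × 3 × 2 × 6 × 3 × 4 = 3456.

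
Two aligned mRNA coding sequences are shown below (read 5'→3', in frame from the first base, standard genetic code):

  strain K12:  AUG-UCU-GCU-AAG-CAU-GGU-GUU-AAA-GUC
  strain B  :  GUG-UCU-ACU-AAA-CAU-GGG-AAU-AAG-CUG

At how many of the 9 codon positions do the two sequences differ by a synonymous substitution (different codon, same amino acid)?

3

Codon 1: AUG Met / GUG Val — nonsynonymous.
Codon 2: UCU Ser / UCU Ser — identical.
Codon 3: GCU Ala / ACU Thr — nonsynonymous.
Codon 4: AAG Lys / AAA Lys — synonymous.
Codon 5: CAU His / CAU His — identical.
Codon 6: GGU Gly / GGG Gly — synonymous.
Codon 7: GUU Val / AAU Asn — nonsynonymous.
Codon 8: AAA Lys / AAG Lys — synonymous.
Codon 9: GUC Val / CUG Leu — nonsynonymous.
Synonymous differences: 3.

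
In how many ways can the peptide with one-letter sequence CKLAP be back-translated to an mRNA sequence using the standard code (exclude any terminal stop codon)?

384

Cys: 2 codons.
Lys: 2 codons.
Leu: 6 codons.
Ala: 4 codons.
Pro: 4 codons.
2 × 2 × 6 × 4 × 4 = 384.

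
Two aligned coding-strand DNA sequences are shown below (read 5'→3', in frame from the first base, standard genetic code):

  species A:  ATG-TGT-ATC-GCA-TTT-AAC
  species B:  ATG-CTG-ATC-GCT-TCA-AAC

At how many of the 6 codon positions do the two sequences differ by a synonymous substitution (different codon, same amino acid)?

Codon 1: ATG Met / ATG Met — identical.
Codon 2: TGT Cys / CTG Leu — nonsynonymous.
Codon 3: ATC Ile / ATC Ile — identical.
Codon 4: GCA Ala / GCT Ala — synonymous.
Codon 5: TTT Phe / TCA Ser — nonsynonymous.
Codon 6: AAC Asn / AAC Asn — identical.
Synonymous differences: 1.

1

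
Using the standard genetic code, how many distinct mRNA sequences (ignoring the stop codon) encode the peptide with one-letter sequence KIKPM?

Lys: 2 codons.
Ile: 3 codons.
Lys: 2 codons.
Pro: 4 codons.
Met: 1 codon.
2 × 3 × 2 × 4 × 1 = 48.

48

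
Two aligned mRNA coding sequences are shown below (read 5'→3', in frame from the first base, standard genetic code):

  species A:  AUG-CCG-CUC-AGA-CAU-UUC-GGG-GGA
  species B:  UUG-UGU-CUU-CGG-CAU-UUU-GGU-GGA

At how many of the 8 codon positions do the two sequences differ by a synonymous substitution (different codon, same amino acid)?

4

Codon 1: AUG Met / UUG Leu — nonsynonymous.
Codon 2: CCG Pro / UGU Cys — nonsynonymous.
Codon 3: CUC Leu / CUU Leu — synonymous.
Codon 4: AGA Arg / CGG Arg — synonymous.
Codon 5: CAU His / CAU His — identical.
Codon 6: UUC Phe / UUU Phe — synonymous.
Codon 7: GGG Gly / GGU Gly — synonymous.
Codon 8: GGA Gly / GGA Gly — identical.
Synonymous differences: 4.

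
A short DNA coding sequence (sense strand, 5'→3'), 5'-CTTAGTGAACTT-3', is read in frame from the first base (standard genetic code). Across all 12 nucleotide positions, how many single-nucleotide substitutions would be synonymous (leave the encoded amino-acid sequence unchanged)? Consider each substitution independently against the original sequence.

8

Codon 1 (CTT, Leu): 3 synonymous substitutions.
Codon 2 (AGT, Ser): 1 synonymous substitution.
Codon 3 (GAA, Glu): 1 synonymous substitution.
Codon 4 (CTT, Leu): 3 synonymous substitutions.
Total: 3 + 1 + 1 + 3 = 8.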